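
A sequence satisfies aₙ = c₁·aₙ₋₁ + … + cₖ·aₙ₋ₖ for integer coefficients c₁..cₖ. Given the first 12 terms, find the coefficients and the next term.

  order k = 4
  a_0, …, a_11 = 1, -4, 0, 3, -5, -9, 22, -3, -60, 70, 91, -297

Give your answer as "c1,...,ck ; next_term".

-1,-2,1,2 ; 65

  a_4 = -1·3 + -2·0 + 1·-4 + 2·1 = -5
  a_5 = -1·-5 + -2·3 + 1·0 + 2·-4 = -9
  a_6 = -1·-9 + -2·-5 + 1·3 + 2·0 = 22
  a_7 = -1·22 + -2·-9 + 1·-5 + 2·3 = -3
  a_8 = -1·-3 + -2·22 + 1·-9 + 2·-5 = -60
  a_9 = -1·-60 + -2·-3 + 1·22 + 2·-9 = 70
  a_10 = -1·70 + -2·-60 + 1·-3 + 2·22 = 91
  a_11 = -1·91 + -2·70 + 1·-60 + 2·-3 = -297
  a_12 = -1·-297 + -2·91 + 1·70 + 2·-60 = 65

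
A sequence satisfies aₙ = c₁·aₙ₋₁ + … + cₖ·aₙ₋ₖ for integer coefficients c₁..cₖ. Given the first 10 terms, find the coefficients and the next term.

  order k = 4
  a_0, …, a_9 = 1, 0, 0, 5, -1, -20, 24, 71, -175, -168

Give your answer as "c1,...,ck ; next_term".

0,-4,4,-1 ; 960

  a_4 = 0·5 + -4·0 + 4·0 + -1·1 = -1
  a_5 = 0·-1 + -4·5 + 4·0 + -1·0 = -20
  a_6 = 0·-20 + -4·-1 + 4·5 + -1·0 = 24
  a_7 = 0·24 + -4·-20 + 4·-1 + -1·5 = 71
  a_8 = 0·71 + -4·24 + 4·-20 + -1·-1 = -175
  a_9 = 0·-175 + -4·71 + 4·24 + -1·-20 = -168
  a_10 = 0·-168 + -4·-175 + 4·71 + -1·24 = 960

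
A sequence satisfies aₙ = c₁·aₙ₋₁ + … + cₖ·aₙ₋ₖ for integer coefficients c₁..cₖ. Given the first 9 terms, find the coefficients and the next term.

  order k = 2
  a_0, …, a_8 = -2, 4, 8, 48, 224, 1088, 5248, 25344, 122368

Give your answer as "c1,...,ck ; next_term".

4,4 ; 590848

  a_2 = 4·4 + 4·-2 = 8
  a_3 = 4·8 + 4·4 = 48
  a_4 = 4·48 + 4·8 = 224
  a_5 = 4·224 + 4·48 = 1088
  a_6 = 4·1088 + 4·224 = 5248
  a_7 = 4·5248 + 4·1088 = 25344
  a_8 = 4·25344 + 4·5248 = 122368
  a_9 = 4·122368 + 4·25344 = 590848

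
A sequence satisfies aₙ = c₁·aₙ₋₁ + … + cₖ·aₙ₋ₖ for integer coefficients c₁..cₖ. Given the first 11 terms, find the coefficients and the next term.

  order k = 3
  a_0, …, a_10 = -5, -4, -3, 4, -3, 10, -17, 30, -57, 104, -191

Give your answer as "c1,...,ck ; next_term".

-1,1,-1 ; 352

  a_3 = -1·-3 + 1·-4 + -1·-5 = 4
  a_4 = -1·4 + 1·-3 + -1·-4 = -3
  a_5 = -1·-3 + 1·4 + -1·-3 = 10
  a_6 = -1·10 + 1·-3 + -1·4 = -17
  a_7 = -1·-17 + 1·10 + -1·-3 = 30
  a_8 = -1·30 + 1·-17 + -1·10 = -57
  a_9 = -1·-57 + 1·30 + -1·-17 = 104
  a_10 = -1·104 + 1·-57 + -1·30 = -191
  a_11 = -1·-191 + 1·104 + -1·-57 = 352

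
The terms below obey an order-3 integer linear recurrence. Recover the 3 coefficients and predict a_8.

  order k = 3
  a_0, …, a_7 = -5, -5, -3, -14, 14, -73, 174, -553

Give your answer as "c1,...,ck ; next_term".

-2,3,1 ; 1555

  a_3 = -2·-3 + 3·-5 + 1·-5 = -14
  a_4 = -2·-14 + 3·-3 + 1·-5 = 14
  a_5 = -2·14 + 3·-14 + 1·-3 = -73
  a_6 = -2·-73 + 3·14 + 1·-14 = 174
  a_7 = -2·174 + 3·-73 + 1·14 = -553
  a_8 = -2·-553 + 3·174 + 1·-73 = 1555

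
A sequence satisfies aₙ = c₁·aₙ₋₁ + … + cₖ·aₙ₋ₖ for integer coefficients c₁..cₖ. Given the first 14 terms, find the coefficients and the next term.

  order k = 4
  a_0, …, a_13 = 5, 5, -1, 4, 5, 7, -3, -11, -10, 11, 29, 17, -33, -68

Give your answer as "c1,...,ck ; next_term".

  a_4 = 1·4 + -1·-1 + -1·5 + 1·5 = 5
  a_5 = 1·5 + -1·4 + -1·-1 + 1·5 = 7
  a_6 = 1·7 + -1·5 + -1·4 + 1·-1 = -3
  a_7 = 1·-3 + -1·7 + -1·5 + 1·4 = -11
  a_8 = 1·-11 + -1·-3 + -1·7 + 1·5 = -10
  a_9 = 1·-10 + -1·-11 + -1·-3 + 1·7 = 11
  a_10 = 1·11 + -1·-10 + -1·-11 + 1·-3 = 29
  a_11 = 1·29 + -1·11 + -1·-10 + 1·-11 = 17
  a_12 = 1·17 + -1·29 + -1·11 + 1·-10 = -33
  a_13 = 1·-33 + -1·17 + -1·29 + 1·11 = -68
  a_14 = 1·-68 + -1·-33 + -1·17 + 1·29 = -23

1,-1,-1,1 ; -23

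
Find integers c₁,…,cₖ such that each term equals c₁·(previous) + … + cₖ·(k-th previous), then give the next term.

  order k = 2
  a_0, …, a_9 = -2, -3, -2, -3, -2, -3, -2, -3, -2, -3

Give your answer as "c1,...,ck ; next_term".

0,1 ; -2

  a_2 = 0·-3 + 1·-2 = -2
  a_3 = 0·-2 + 1·-3 = -3
  a_4 = 0·-3 + 1·-2 = -2
  a_5 = 0·-2 + 1·-3 = -3
  a_6 = 0·-3 + 1·-2 = -2
  a_7 = 0·-2 + 1·-3 = -3
  a_8 = 0·-3 + 1·-2 = -2
  a_9 = 0·-2 + 1·-3 = -3
  a_10 = 0·-3 + 1·-2 = -2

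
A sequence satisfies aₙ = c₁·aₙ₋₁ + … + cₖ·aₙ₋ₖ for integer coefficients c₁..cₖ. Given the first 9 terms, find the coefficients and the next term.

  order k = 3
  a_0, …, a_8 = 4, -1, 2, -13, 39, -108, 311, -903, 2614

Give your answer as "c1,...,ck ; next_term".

  a_3 = -3·2 + -1·-1 + -2·4 = -13
  a_4 = -3·-13 + -1·2 + -2·-1 = 39
  a_5 = -3·39 + -1·-13 + -2·2 = -108
  a_6 = -3·-108 + -1·39 + -2·-13 = 311
  a_7 = -3·311 + -1·-108 + -2·39 = -903
  a_8 = -3·-903 + -1·311 + -2·-108 = 2614
  a_9 = -3·2614 + -1·-903 + -2·311 = -7561

-3,-1,-2 ; -7561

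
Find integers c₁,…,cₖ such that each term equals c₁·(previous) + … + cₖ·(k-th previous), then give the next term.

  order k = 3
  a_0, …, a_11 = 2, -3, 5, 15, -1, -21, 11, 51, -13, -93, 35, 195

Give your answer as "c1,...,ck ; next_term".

1,-2,2 ; -61

  a_3 = 1·5 + -2·-3 + 2·2 = 15
  a_4 = 1·15 + -2·5 + 2·-3 = -1
  a_5 = 1·-1 + -2·15 + 2·5 = -21
  a_6 = 1·-21 + -2·-1 + 2·15 = 11
  a_7 = 1·11 + -2·-21 + 2·-1 = 51
  a_8 = 1·51 + -2·11 + 2·-21 = -13
  a_9 = 1·-13 + -2·51 + 2·11 = -93
  a_10 = 1·-93 + -2·-13 + 2·51 = 35
  a_11 = 1·35 + -2·-93 + 2·-13 = 195
  a_12 = 1·195 + -2·35 + 2·-93 = -61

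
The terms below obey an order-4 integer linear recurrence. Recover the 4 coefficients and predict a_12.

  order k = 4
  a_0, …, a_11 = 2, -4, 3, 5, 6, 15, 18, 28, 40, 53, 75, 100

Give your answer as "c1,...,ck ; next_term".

1,1,0,-1 ; 135

  a_4 = 1·5 + 1·3 + 0·-4 + -1·2 = 6
  a_5 = 1·6 + 1·5 + 0·3 + -1·-4 = 15
  a_6 = 1·15 + 1·6 + 0·5 + -1·3 = 18
  a_7 = 1·18 + 1·15 + 0·6 + -1·5 = 28
  a_8 = 1·28 + 1·18 + 0·15 + -1·6 = 40
  a_9 = 1·40 + 1·28 + 0·18 + -1·15 = 53
  a_10 = 1·53 + 1·40 + 0·28 + -1·18 = 75
  a_11 = 1·75 + 1·53 + 0·40 + -1·28 = 100
  a_12 = 1·100 + 1·75 + 0·53 + -1·40 = 135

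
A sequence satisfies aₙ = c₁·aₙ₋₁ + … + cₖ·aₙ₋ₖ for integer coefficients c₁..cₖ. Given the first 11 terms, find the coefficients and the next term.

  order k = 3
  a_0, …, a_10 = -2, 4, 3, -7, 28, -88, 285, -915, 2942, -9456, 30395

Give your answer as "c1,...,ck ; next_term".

-3,1,1 ; -97699

  a_3 = -3·3 + 1·4 + 1·-2 = -7
  a_4 = -3·-7 + 1·3 + 1·4 = 28
  a_5 = -3·28 + 1·-7 + 1·3 = -88
  a_6 = -3·-88 + 1·28 + 1·-7 = 285
  a_7 = -3·285 + 1·-88 + 1·28 = -915
  a_8 = -3·-915 + 1·285 + 1·-88 = 2942
  a_9 = -3·2942 + 1·-915 + 1·285 = -9456
  a_10 = -3·-9456 + 1·2942 + 1·-915 = 30395
  a_11 = -3·30395 + 1·-9456 + 1·2942 = -97699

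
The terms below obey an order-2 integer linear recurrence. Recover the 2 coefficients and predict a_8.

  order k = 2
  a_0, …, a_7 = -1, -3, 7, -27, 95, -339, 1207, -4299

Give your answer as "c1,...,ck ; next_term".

  a_2 = -3·-3 + 2·-1 = 7
  a_3 = -3·7 + 2·-3 = -27
  a_4 = -3·-27 + 2·7 = 95
  a_5 = -3·95 + 2·-27 = -339
  a_6 = -3·-339 + 2·95 = 1207
  a_7 = -3·1207 + 2·-339 = -4299
  a_8 = -3·-4299 + 2·1207 = 15311

-3,2 ; 15311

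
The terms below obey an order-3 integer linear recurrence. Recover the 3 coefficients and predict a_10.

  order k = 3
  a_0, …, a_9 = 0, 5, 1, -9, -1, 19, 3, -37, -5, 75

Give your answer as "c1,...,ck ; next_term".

  a_3 = 1·1 + -2·5 + 2·0 = -9
  a_4 = 1·-9 + -2·1 + 2·5 = -1
  a_5 = 1·-1 + -2·-9 + 2·1 = 19
  a_6 = 1·19 + -2·-1 + 2·-9 = 3
  a_7 = 1·3 + -2·19 + 2·-1 = -37
  a_8 = 1·-37 + -2·3 + 2·19 = -5
  a_9 = 1·-5 + -2·-37 + 2·3 = 75
  a_10 = 1·75 + -2·-5 + 2·-37 = 11

1,-2,2 ; 11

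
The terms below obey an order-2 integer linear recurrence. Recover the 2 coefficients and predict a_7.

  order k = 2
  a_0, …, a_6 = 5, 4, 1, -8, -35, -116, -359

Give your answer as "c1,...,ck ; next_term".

4,-3 ; -1088

  a_2 = 4·4 + -3·5 = 1
  a_3 = 4·1 + -3·4 = -8
  a_4 = 4·-8 + -3·1 = -35
  a_5 = 4·-35 + -3·-8 = -116
  a_6 = 4·-116 + -3·-35 = -359
  a_7 = 4·-359 + -3·-116 = -1088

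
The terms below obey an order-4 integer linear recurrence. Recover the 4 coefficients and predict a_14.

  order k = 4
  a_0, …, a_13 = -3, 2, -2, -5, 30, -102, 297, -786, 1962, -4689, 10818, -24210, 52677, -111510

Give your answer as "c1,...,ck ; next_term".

  a_4 = -3·-5 + 0·-2 + 3·2 + -3·-3 = 30
  a_5 = -3·30 + 0·-5 + 3·-2 + -3·2 = -102
  a_6 = -3·-102 + 0·30 + 3·-5 + -3·-2 = 297
  a_7 = -3·297 + 0·-102 + 3·30 + -3·-5 = -786
  a_8 = -3·-786 + 0·297 + 3·-102 + -3·30 = 1962
  a_9 = -3·1962 + 0·-786 + 3·297 + -3·-102 = -4689
  a_10 = -3·-4689 + 0·1962 + 3·-786 + -3·297 = 10818
  a_11 = -3·10818 + 0·-4689 + 3·1962 + -3·-786 = -24210
  a_12 = -3·-24210 + 0·10818 + 3·-4689 + -3·1962 = 52677
  a_13 = -3·52677 + 0·-24210 + 3·10818 + -3·-4689 = -111510
  a_14 = -3·-111510 + 0·52677 + 3·-24210 + -3·10818 = 229446

-3,0,3,-3 ; 229446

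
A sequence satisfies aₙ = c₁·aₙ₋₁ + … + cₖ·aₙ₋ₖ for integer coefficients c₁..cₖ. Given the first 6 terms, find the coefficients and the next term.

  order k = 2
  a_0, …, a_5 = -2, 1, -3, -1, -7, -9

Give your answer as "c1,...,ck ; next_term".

  a_2 = 1·1 + 2·-2 = -3
  a_3 = 1·-3 + 2·1 = -1
  a_4 = 1·-1 + 2·-3 = -7
  a_5 = 1·-7 + 2·-1 = -9
  a_6 = 1·-9 + 2·-7 = -23

1,2 ; -23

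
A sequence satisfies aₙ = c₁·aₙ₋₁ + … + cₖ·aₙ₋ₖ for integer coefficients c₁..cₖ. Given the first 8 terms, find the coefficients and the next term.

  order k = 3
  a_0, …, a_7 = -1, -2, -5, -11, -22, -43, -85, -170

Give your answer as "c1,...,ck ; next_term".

3,-3,2 ; -341

  a_3 = 3·-5 + -3·-2 + 2·-1 = -11
  a_4 = 3·-11 + -3·-5 + 2·-2 = -22
  a_5 = 3·-22 + -3·-11 + 2·-5 = -43
  a_6 = 3·-43 + -3·-22 + 2·-11 = -85
  a_7 = 3·-85 + -3·-43 + 2·-22 = -170
  a_8 = 3·-170 + -3·-85 + 2·-43 = -341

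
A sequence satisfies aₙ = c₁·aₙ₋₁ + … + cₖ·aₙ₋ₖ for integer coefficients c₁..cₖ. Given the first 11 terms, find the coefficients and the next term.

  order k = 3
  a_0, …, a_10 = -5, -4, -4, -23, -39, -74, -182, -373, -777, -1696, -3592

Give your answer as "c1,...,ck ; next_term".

  a_3 = 1·-4 + 1·-4 + 3·-5 = -23
  a_4 = 1·-23 + 1·-4 + 3·-4 = -39
  a_5 = 1·-39 + 1·-23 + 3·-4 = -74
  a_6 = 1·-74 + 1·-39 + 3·-23 = -182
  a_7 = 1·-182 + 1·-74 + 3·-39 = -373
  a_8 = 1·-373 + 1·-182 + 3·-74 = -777
  a_9 = 1·-777 + 1·-373 + 3·-182 = -1696
  a_10 = 1·-1696 + 1·-777 + 3·-373 = -3592
  a_11 = 1·-3592 + 1·-1696 + 3·-777 = -7619

1,1,3 ; -7619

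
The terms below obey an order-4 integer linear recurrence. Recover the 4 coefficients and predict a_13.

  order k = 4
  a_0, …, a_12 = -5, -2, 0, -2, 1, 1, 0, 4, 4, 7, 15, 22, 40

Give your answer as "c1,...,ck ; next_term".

  a_4 = 1·-2 + 1·0 + 1·-2 + -1·-5 = 1
  a_5 = 1·1 + 1·-2 + 1·0 + -1·-2 = 1
  a_6 = 1·1 + 1·1 + 1·-2 + -1·0 = 0
  a_7 = 1·0 + 1·1 + 1·1 + -1·-2 = 4
  a_8 = 1·4 + 1·0 + 1·1 + -1·1 = 4
  a_9 = 1·4 + 1·4 + 1·0 + -1·1 = 7
  a_10 = 1·7 + 1·4 + 1·4 + -1·0 = 15
  a_11 = 1·15 + 1·7 + 1·4 + -1·4 = 22
  a_12 = 1·22 + 1·15 + 1·7 + -1·4 = 40
  a_13 = 1·40 + 1·22 + 1·15 + -1·7 = 70

1,1,1,-1 ; 70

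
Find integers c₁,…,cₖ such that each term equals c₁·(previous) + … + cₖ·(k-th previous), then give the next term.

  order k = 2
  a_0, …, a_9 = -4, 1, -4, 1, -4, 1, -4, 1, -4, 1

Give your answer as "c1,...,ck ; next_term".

0,1 ; -4

  a_2 = 0·1 + 1·-4 = -4
  a_3 = 0·-4 + 1·1 = 1
  a_4 = 0·1 + 1·-4 = -4
  a_5 = 0·-4 + 1·1 = 1
  a_6 = 0·1 + 1·-4 = -4
  a_7 = 0·-4 + 1·1 = 1
  a_8 = 0·1 + 1·-4 = -4
  a_9 = 0·-4 + 1·1 = 1
  a_10 = 0·1 + 1·-4 = -4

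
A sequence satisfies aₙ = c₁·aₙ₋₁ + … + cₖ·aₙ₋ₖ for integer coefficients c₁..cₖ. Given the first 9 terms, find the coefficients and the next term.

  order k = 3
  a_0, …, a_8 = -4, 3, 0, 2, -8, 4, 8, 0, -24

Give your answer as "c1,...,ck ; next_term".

  a_3 = -1·0 + -2·3 + -2·-4 = 2
  a_4 = -1·2 + -2·0 + -2·3 = -8
  a_5 = -1·-8 + -2·2 + -2·0 = 4
  a_6 = -1·4 + -2·-8 + -2·2 = 8
  a_7 = -1·8 + -2·4 + -2·-8 = 0
  a_8 = -1·0 + -2·8 + -2·4 = -24
  a_9 = -1·-24 + -2·0 + -2·8 = 8

-1,-2,-2 ; 8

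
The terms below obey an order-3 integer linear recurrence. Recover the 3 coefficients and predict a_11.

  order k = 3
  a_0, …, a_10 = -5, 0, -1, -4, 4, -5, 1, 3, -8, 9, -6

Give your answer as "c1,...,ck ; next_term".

-1,0,1 ; -2

  a_3 = -1·-1 + 0·0 + 1·-5 = -4
  a_4 = -1·-4 + 0·-1 + 1·0 = 4
  a_5 = -1·4 + 0·-4 + 1·-1 = -5
  a_6 = -1·-5 + 0·4 + 1·-4 = 1
  a_7 = -1·1 + 0·-5 + 1·4 = 3
  a_8 = -1·3 + 0·1 + 1·-5 = -8
  a_9 = -1·-8 + 0·3 + 1·1 = 9
  a_10 = -1·9 + 0·-8 + 1·3 = -6
  a_11 = -1·-6 + 0·9 + 1·-8 = -2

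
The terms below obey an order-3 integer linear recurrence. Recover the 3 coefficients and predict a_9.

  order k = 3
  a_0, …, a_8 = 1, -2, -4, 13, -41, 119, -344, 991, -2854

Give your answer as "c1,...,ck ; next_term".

-3,0,1 ; 8218

  a_3 = -3·-4 + 0·-2 + 1·1 = 13
  a_4 = -3·13 + 0·-4 + 1·-2 = -41
  a_5 = -3·-41 + 0·13 + 1·-4 = 119
  a_6 = -3·119 + 0·-41 + 1·13 = -344
  a_7 = -3·-344 + 0·119 + 1·-41 = 991
  a_8 = -3·991 + 0·-344 + 1·119 = -2854
  a_9 = -3·-2854 + 0·991 + 1·-344 = 8218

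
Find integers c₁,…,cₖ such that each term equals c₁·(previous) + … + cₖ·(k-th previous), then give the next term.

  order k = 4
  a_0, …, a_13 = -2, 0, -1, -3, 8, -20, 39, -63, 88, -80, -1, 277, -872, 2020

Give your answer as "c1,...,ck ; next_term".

  a_4 = -1·-3 + 3·-1 + 3·0 + -4·-2 = 8
  a_5 = -1·8 + 3·-3 + 3·-1 + -4·0 = -20
  a_6 = -1·-20 + 3·8 + 3·-3 + -4·-1 = 39
  a_7 = -1·39 + 3·-20 + 3·8 + -4·-3 = -63
  a_8 = -1·-63 + 3·39 + 3·-20 + -4·8 = 88
  a_9 = -1·88 + 3·-63 + 3·39 + -4·-20 = -80
  a_10 = -1·-80 + 3·88 + 3·-63 + -4·39 = -1
  a_11 = -1·-1 + 3·-80 + 3·88 + -4·-63 = 277
  a_12 = -1·277 + 3·-1 + 3·-80 + -4·88 = -872
  a_13 = -1·-872 + 3·277 + 3·-1 + -4·-80 = 2020
  a_14 = -1·2020 + 3·-872 + 3·277 + -4·-1 = -3801

-1,3,3,-4 ; -3801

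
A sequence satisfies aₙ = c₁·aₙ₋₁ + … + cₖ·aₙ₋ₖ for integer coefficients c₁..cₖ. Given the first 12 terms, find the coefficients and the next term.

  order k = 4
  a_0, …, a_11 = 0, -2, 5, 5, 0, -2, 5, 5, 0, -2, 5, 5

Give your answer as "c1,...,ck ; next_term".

  a_4 = 0·5 + 0·5 + 0·-2 + 1·0 = 0
  a_5 = 0·0 + 0·5 + 0·5 + 1·-2 = -2
  a_6 = 0·-2 + 0·0 + 0·5 + 1·5 = 5
  a_7 = 0·5 + 0·-2 + 0·0 + 1·5 = 5
  a_8 = 0·5 + 0·5 + 0·-2 + 1·0 = 0
  a_9 = 0·0 + 0·5 + 0·5 + 1·-2 = -2
  a_10 = 0·-2 + 0·0 + 0·5 + 1·5 = 5
  a_11 = 0·5 + 0·-2 + 0·0 + 1·5 = 5
  a_12 = 0·5 + 0·5 + 0·-2 + 1·0 = 0

0,0,0,1 ; 0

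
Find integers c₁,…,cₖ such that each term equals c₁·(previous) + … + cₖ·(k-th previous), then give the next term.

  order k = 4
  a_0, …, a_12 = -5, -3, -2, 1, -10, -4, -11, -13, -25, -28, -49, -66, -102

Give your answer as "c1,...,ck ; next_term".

0,1,1,1 ; -143

  a_4 = 0·1 + 1·-2 + 1·-3 + 1·-5 = -10
  a_5 = 0·-10 + 1·1 + 1·-2 + 1·-3 = -4
  a_6 = 0·-4 + 1·-10 + 1·1 + 1·-2 = -11
  a_7 = 0·-11 + 1·-4 + 1·-10 + 1·1 = -13
  a_8 = 0·-13 + 1·-11 + 1·-4 + 1·-10 = -25
  a_9 = 0·-25 + 1·-13 + 1·-11 + 1·-4 = -28
  a_10 = 0·-28 + 1·-25 + 1·-13 + 1·-11 = -49
  a_11 = 0·-49 + 1·-28 + 1·-25 + 1·-13 = -66
  a_12 = 0·-66 + 1·-49 + 1·-28 + 1·-25 = -102
  a_13 = 0·-102 + 1·-66 + 1·-49 + 1·-28 = -143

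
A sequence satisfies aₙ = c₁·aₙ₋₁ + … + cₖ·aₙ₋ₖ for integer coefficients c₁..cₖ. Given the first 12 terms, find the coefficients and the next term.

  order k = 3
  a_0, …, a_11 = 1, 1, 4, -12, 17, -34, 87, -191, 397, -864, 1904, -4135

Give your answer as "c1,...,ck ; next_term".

  a_3 = -2·4 + -1·1 + -3·1 = -12
  a_4 = -2·-12 + -1·4 + -3·1 = 17
  a_5 = -2·17 + -1·-12 + -3·4 = -34
  a_6 = -2·-34 + -1·17 + -3·-12 = 87
  a_7 = -2·87 + -1·-34 + -3·17 = -191
  a_8 = -2·-191 + -1·87 + -3·-34 = 397
  a_9 = -2·397 + -1·-191 + -3·87 = -864
  a_10 = -2·-864 + -1·397 + -3·-191 = 1904
  a_11 = -2·1904 + -1·-864 + -3·397 = -4135
  a_12 = -2·-4135 + -1·1904 + -3·-864 = 8958

-2,-1,-3 ; 8958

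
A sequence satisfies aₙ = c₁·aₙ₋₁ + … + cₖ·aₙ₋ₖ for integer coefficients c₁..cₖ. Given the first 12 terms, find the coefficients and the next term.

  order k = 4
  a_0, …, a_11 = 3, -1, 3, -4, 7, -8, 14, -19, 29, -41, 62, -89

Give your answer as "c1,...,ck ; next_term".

  a_4 = 0·-4 + 1·3 + -1·-1 + 1·3 = 7
  a_5 = 0·7 + 1·-4 + -1·3 + 1·-1 = -8
  a_6 = 0·-8 + 1·7 + -1·-4 + 1·3 = 14
  a_7 = 0·14 + 1·-8 + -1·7 + 1·-4 = -19
  a_8 = 0·-19 + 1·14 + -1·-8 + 1·7 = 29
  a_9 = 0·29 + 1·-19 + -1·14 + 1·-8 = -41
  a_10 = 0·-41 + 1·29 + -1·-19 + 1·14 = 62
  a_11 = 0·62 + 1·-41 + -1·29 + 1·-19 = -89
  a_12 = 0·-89 + 1·62 + -1·-41 + 1·29 = 132

0,1,-1,1 ; 132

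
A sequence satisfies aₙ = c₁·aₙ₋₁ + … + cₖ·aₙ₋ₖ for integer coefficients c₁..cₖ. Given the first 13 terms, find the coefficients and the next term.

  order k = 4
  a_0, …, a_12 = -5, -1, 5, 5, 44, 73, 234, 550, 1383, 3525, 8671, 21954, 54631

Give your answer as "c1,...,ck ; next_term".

1,4,1,-4 ; 137018

  a_4 = 1·5 + 4·5 + 1·-1 + -4·-5 = 44
  a_5 = 1·44 + 4·5 + 1·5 + -4·-1 = 73
  a_6 = 1·73 + 4·44 + 1·5 + -4·5 = 234
  a_7 = 1·234 + 4·73 + 1·44 + -4·5 = 550
  a_8 = 1·550 + 4·234 + 1·73 + -4·44 = 1383
  a_9 = 1·1383 + 4·550 + 1·234 + -4·73 = 3525
  a_10 = 1·3525 + 4·1383 + 1·550 + -4·234 = 8671
  a_11 = 1·8671 + 4·3525 + 1·1383 + -4·550 = 21954
  a_12 = 1·21954 + 4·8671 + 1·3525 + -4·1383 = 54631
  a_13 = 1·54631 + 4·21954 + 1·8671 + -4·3525 = 137018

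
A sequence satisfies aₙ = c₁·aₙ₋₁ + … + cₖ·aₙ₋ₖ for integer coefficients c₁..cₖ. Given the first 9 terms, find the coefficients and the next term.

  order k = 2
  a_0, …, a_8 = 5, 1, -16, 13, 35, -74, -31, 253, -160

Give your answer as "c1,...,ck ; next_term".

  a_2 = -1·1 + -3·5 = -16
  a_3 = -1·-16 + -3·1 = 13
  a_4 = -1·13 + -3·-16 = 35
  a_5 = -1·35 + -3·13 = -74
  a_6 = -1·-74 + -3·35 = -31
  a_7 = -1·-31 + -3·-74 = 253
  a_8 = -1·253 + -3·-31 = -160
  a_9 = -1·-160 + -3·253 = -599

-1,-3 ; -599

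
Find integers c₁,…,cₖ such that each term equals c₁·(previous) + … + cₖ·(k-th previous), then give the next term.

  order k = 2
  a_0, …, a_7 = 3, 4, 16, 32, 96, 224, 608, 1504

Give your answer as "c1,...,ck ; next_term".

1,4 ; 3936

  a_2 = 1·4 + 4·3 = 16
  a_3 = 1·16 + 4·4 = 32
  a_4 = 1·32 + 4·16 = 96
  a_5 = 1·96 + 4·32 = 224
  a_6 = 1·224 + 4·96 = 608
  a_7 = 1·608 + 4·224 = 1504
  a_8 = 1·1504 + 4·608 = 3936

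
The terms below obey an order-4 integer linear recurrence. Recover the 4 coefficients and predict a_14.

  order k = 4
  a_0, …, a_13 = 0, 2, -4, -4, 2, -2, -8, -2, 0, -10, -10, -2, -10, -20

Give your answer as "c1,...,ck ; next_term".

0,0,1,1 ; -12

  a_4 = 0·-4 + 0·-4 + 1·2 + 1·0 = 2
  a_5 = 0·2 + 0·-4 + 1·-4 + 1·2 = -2
  a_6 = 0·-2 + 0·2 + 1·-4 + 1·-4 = -8
  a_7 = 0·-8 + 0·-2 + 1·2 + 1·-4 = -2
  a_8 = 0·-2 + 0·-8 + 1·-2 + 1·2 = 0
  a_9 = 0·0 + 0·-2 + 1·-8 + 1·-2 = -10
  a_10 = 0·-10 + 0·0 + 1·-2 + 1·-8 = -10
  a_11 = 0·-10 + 0·-10 + 1·0 + 1·-2 = -2
  a_12 = 0·-2 + 0·-10 + 1·-10 + 1·0 = -10
  a_13 = 0·-10 + 0·-2 + 1·-10 + 1·-10 = -20
  a_14 = 0·-20 + 0·-10 + 1·-2 + 1·-10 = -12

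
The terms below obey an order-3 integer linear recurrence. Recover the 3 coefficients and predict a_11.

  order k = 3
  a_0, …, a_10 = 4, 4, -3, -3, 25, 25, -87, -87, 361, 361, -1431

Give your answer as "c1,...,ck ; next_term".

  a_3 = 1·-3 + -4·4 + 4·4 = -3
  a_4 = 1·-3 + -4·-3 + 4·4 = 25
  a_5 = 1·25 + -4·-3 + 4·-3 = 25
  a_6 = 1·25 + -4·25 + 4·-3 = -87
  a_7 = 1·-87 + -4·25 + 4·25 = -87
  a_8 = 1·-87 + -4·-87 + 4·25 = 361
  a_9 = 1·361 + -4·-87 + 4·-87 = 361
  a_10 = 1·361 + -4·361 + 4·-87 = -1431
  a_11 = 1·-1431 + -4·361 + 4·361 = -1431

1,-4,4 ; -1431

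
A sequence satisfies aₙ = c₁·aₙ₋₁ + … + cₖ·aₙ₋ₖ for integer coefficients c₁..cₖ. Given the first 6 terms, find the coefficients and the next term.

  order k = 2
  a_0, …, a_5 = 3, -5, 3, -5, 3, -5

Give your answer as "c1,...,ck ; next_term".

  a_2 = 0·-5 + 1·3 = 3
  a_3 = 0·3 + 1·-5 = -5
  a_4 = 0·-5 + 1·3 = 3
  a_5 = 0·3 + 1·-5 = -5
  a_6 = 0·-5 + 1·3 = 3

0,1 ; 3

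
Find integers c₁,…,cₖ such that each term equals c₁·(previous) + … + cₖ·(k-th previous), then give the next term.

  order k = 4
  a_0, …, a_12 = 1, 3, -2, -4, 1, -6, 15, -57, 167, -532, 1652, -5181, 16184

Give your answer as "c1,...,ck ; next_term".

  a_4 = -2·-4 + 3·-2 + -1·3 + 2·1 = 1
  a_5 = -2·1 + 3·-4 + -1·-2 + 2·3 = -6
  a_6 = -2·-6 + 3·1 + -1·-4 + 2·-2 = 15
  a_7 = -2·15 + 3·-6 + -1·1 + 2·-4 = -57
  a_8 = -2·-57 + 3·15 + -1·-6 + 2·1 = 167
  a_9 = -2·167 + 3·-57 + -1·15 + 2·-6 = -532
  a_10 = -2·-532 + 3·167 + -1·-57 + 2·15 = 1652
  a_11 = -2·1652 + 3·-532 + -1·167 + 2·-57 = -5181
  a_12 = -2·-5181 + 3·1652 + -1·-532 + 2·167 = 16184
  a_13 = -2·16184 + 3·-5181 + -1·1652 + 2·-532 = -50627

-2,3,-1,2 ; -50627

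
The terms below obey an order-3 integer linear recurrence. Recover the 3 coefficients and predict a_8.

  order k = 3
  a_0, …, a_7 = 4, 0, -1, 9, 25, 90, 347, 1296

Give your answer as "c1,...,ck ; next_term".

3,2,3 ; 4852

  a_3 = 3·-1 + 2·0 + 3·4 = 9
  a_4 = 3·9 + 2·-1 + 3·0 = 25
  a_5 = 3·25 + 2·9 + 3·-1 = 90
  a_6 = 3·90 + 2·25 + 3·9 = 347
  a_7 = 3·347 + 2·90 + 3·25 = 1296
  a_8 = 3·1296 + 2·347 + 3·90 = 4852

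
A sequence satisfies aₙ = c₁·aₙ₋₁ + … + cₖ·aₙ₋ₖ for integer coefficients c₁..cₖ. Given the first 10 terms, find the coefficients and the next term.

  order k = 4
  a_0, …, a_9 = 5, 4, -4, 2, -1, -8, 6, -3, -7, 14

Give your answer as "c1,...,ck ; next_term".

0,0,1,-1 ; -9

  a_4 = 0·2 + 0·-4 + 1·4 + -1·5 = -1
  a_5 = 0·-1 + 0·2 + 1·-4 + -1·4 = -8
  a_6 = 0·-8 + 0·-1 + 1·2 + -1·-4 = 6
  a_7 = 0·6 + 0·-8 + 1·-1 + -1·2 = -3
  a_8 = 0·-3 + 0·6 + 1·-8 + -1·-1 = -7
  a_9 = 0·-7 + 0·-3 + 1·6 + -1·-8 = 14
  a_10 = 0·14 + 0·-7 + 1·-3 + -1·6 = -9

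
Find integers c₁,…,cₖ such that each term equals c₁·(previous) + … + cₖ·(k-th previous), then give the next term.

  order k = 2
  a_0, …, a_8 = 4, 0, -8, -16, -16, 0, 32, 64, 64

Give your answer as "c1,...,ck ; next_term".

2,-2 ; 0

  a_2 = 2·0 + -2·4 = -8
  a_3 = 2·-8 + -2·0 = -16
  a_4 = 2·-16 + -2·-8 = -16
  a_5 = 2·-16 + -2·-16 = 0
  a_6 = 2·0 + -2·-16 = 32
  a_7 = 2·32 + -2·0 = 64
  a_8 = 2·64 + -2·32 = 64
  a_9 = 2·64 + -2·64 = 0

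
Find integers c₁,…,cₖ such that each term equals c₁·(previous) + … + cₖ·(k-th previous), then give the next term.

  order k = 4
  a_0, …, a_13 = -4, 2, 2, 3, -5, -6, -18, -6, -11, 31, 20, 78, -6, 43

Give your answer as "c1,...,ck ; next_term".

1,1,-3,1 ; -177

  a_4 = 1·3 + 1·2 + -3·2 + 1·-4 = -5
  a_5 = 1·-5 + 1·3 + -3·2 + 1·2 = -6
  a_6 = 1·-6 + 1·-5 + -3·3 + 1·2 = -18
  a_7 = 1·-18 + 1·-6 + -3·-5 + 1·3 = -6
  a_8 = 1·-6 + 1·-18 + -3·-6 + 1·-5 = -11
  a_9 = 1·-11 + 1·-6 + -3·-18 + 1·-6 = 31
  a_10 = 1·31 + 1·-11 + -3·-6 + 1·-18 = 20
  a_11 = 1·20 + 1·31 + -3·-11 + 1·-6 = 78
  a_12 = 1·78 + 1·20 + -3·31 + 1·-11 = -6
  a_13 = 1·-6 + 1·78 + -3·20 + 1·31 = 43
  a_14 = 1·43 + 1·-6 + -3·78 + 1·20 = -177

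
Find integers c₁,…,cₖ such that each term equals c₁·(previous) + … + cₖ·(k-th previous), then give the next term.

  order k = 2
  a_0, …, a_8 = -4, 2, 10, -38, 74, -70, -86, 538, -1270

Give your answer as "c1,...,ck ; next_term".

-3,-4 ; 1658

  a_2 = -3·2 + -4·-4 = 10
  a_3 = -3·10 + -4·2 = -38
  a_4 = -3·-38 + -4·10 = 74
  a_5 = -3·74 + -4·-38 = -70
  a_6 = -3·-70 + -4·74 = -86
  a_7 = -3·-86 + -4·-70 = 538
  a_8 = -3·538 + -4·-86 = -1270
  a_9 = -3·-1270 + -4·538 = 1658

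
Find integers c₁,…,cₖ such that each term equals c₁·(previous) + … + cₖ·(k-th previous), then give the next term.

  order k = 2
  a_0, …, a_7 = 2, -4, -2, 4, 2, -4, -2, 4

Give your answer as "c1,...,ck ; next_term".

  a_2 = 0·-4 + -1·2 = -2
  a_3 = 0·-2 + -1·-4 = 4
  a_4 = 0·4 + -1·-2 = 2
  a_5 = 0·2 + -1·4 = -4
  a_6 = 0·-4 + -1·2 = -2
  a_7 = 0·-2 + -1·-4 = 4
  a_8 = 0·4 + -1·-2 = 2

0,-1 ; 2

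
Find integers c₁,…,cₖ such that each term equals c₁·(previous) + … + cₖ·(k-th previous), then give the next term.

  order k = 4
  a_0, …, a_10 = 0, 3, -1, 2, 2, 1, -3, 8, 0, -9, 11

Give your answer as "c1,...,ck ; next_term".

-1,-1,1,2 ; 14

  a_4 = -1·2 + -1·-1 + 1·3 + 2·0 = 2
  a_5 = -1·2 + -1·2 + 1·-1 + 2·3 = 1
  a_6 = -1·1 + -1·2 + 1·2 + 2·-1 = -3
  a_7 = -1·-3 + -1·1 + 1·2 + 2·2 = 8
  a_8 = -1·8 + -1·-3 + 1·1 + 2·2 = 0
  a_9 = -1·0 + -1·8 + 1·-3 + 2·1 = -9
  a_10 = -1·-9 + -1·0 + 1·8 + 2·-3 = 11
  a_11 = -1·11 + -1·-9 + 1·0 + 2·8 = 14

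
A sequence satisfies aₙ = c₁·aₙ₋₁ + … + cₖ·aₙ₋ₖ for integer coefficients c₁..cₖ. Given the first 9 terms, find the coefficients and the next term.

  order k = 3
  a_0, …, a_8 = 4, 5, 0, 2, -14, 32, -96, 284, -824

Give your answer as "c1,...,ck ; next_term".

-2,2,-2 ; 2408

  a_3 = -2·0 + 2·5 + -2·4 = 2
  a_4 = -2·2 + 2·0 + -2·5 = -14
  a_5 = -2·-14 + 2·2 + -2·0 = 32
  a_6 = -2·32 + 2·-14 + -2·2 = -96
  a_7 = -2·-96 + 2·32 + -2·-14 = 284
  a_8 = -2·284 + 2·-96 + -2·32 = -824
  a_9 = -2·-824 + 2·284 + -2·-96 = 2408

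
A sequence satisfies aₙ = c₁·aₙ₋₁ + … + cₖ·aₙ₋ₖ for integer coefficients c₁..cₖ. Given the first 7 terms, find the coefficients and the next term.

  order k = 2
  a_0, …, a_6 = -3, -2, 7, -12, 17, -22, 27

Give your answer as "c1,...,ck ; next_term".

-2,-1 ; -32

  a_2 = -2·-2 + -1·-3 = 7
  a_3 = -2·7 + -1·-2 = -12
  a_4 = -2·-12 + -1·7 = 17
  a_5 = -2·17 + -1·-12 = -22
  a_6 = -2·-22 + -1·17 = 27
  a_7 = -2·27 + -1·-22 = -32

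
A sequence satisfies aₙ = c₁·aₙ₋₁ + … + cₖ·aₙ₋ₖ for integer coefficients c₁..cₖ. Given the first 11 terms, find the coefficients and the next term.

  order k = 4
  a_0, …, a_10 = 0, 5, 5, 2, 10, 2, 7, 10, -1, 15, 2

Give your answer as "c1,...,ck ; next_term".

  a_4 = 0·2 + 1·5 + 1·5 + -1·0 = 10
  a_5 = 0·10 + 1·2 + 1·5 + -1·5 = 2
  a_6 = 0·2 + 1·10 + 1·2 + -1·5 = 7
  a_7 = 0·7 + 1·2 + 1·10 + -1·2 = 10
  a_8 = 0·10 + 1·7 + 1·2 + -1·10 = -1
  a_9 = 0·-1 + 1·10 + 1·7 + -1·2 = 15
  a_10 = 0·15 + 1·-1 + 1·10 + -1·7 = 2
  a_11 = 0·2 + 1·15 + 1·-1 + -1·10 = 4

0,1,1,-1 ; 4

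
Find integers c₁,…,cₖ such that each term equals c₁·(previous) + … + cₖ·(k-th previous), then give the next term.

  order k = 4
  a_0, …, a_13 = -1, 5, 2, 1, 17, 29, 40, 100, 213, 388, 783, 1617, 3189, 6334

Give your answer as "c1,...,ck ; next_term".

  a_4 = 2·1 + -1·2 + 3·5 + -2·-1 = 17
  a_5 = 2·17 + -1·1 + 3·2 + -2·5 = 29
  a_6 = 2·29 + -1·17 + 3·1 + -2·2 = 40
  a_7 = 2·40 + -1·29 + 3·17 + -2·1 = 100
  a_8 = 2·100 + -1·40 + 3·29 + -2·17 = 213
  a_9 = 2·213 + -1·100 + 3·40 + -2·29 = 388
  a_10 = 2·388 + -1·213 + 3·100 + -2·40 = 783
  a_11 = 2·783 + -1·388 + 3·213 + -2·100 = 1617
  a_12 = 2·1617 + -1·783 + 3·388 + -2·213 = 3189
  a_13 = 2·3189 + -1·1617 + 3·783 + -2·388 = 6334
  a_14 = 2·6334 + -1·3189 + 3·1617 + -2·783 = 12764

2,-1,3,-2 ; 12764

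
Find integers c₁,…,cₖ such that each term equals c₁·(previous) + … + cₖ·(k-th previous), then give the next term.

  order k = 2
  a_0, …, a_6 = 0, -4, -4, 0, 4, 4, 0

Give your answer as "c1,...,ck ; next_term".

1,-1 ; -4

  a_2 = 1·-4 + -1·0 = -4
  a_3 = 1·-4 + -1·-4 = 0
  a_4 = 1·0 + -1·-4 = 4
  a_5 = 1·4 + -1·0 = 4
  a_6 = 1·4 + -1·4 = 0
  a_7 = 1·0 + -1·4 = -4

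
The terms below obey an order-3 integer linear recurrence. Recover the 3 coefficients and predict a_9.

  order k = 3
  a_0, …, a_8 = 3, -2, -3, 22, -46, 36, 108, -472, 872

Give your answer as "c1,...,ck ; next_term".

-2,-2,4 ; -368

  a_3 = -2·-3 + -2·-2 + 4·3 = 22
  a_4 = -2·22 + -2·-3 + 4·-2 = -46
  a_5 = -2·-46 + -2·22 + 4·-3 = 36
  a_6 = -2·36 + -2·-46 + 4·22 = 108
  a_7 = -2·108 + -2·36 + 4·-46 = -472
  a_8 = -2·-472 + -2·108 + 4·36 = 872
  a_9 = -2·872 + -2·-472 + 4·108 = -368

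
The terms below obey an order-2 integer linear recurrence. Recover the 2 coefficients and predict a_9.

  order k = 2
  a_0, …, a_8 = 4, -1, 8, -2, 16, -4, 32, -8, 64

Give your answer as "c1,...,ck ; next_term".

  a_2 = 0·-1 + 2·4 = 8
  a_3 = 0·8 + 2·-1 = -2
  a_4 = 0·-2 + 2·8 = 16
  a_5 = 0·16 + 2·-2 = -4
  a_6 = 0·-4 + 2·16 = 32
  a_7 = 0·32 + 2·-4 = -8
  a_8 = 0·-8 + 2·32 = 64
  a_9 = 0·64 + 2·-8 = -16

0,2 ; -16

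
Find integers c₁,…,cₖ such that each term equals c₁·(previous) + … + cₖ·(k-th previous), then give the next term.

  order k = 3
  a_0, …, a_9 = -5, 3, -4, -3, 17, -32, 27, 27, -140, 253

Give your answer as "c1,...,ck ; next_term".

-2,-2,1 ; -199

  a_3 = -2·-4 + -2·3 + 1·-5 = -3
  a_4 = -2·-3 + -2·-4 + 1·3 = 17
  a_5 = -2·17 + -2·-3 + 1·-4 = -32
  a_6 = -2·-32 + -2·17 + 1·-3 = 27
  a_7 = -2·27 + -2·-32 + 1·17 = 27
  a_8 = -2·27 + -2·27 + 1·-32 = -140
  a_9 = -2·-140 + -2·27 + 1·27 = 253
  a_10 = -2·253 + -2·-140 + 1·27 = -199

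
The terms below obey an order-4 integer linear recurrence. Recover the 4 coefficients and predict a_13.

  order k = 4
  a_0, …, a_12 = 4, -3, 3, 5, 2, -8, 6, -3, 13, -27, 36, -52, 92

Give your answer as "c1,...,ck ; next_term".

-1,0,-1,1 ; -155

  a_4 = -1·5 + 0·3 + -1·-3 + 1·4 = 2
  a_5 = -1·2 + 0·5 + -1·3 + 1·-3 = -8
  a_6 = -1·-8 + 0·2 + -1·5 + 1·3 = 6
  a_7 = -1·6 + 0·-8 + -1·2 + 1·5 = -3
  a_8 = -1·-3 + 0·6 + -1·-8 + 1·2 = 13
  a_9 = -1·13 + 0·-3 + -1·6 + 1·-8 = -27
  a_10 = -1·-27 + 0·13 + -1·-3 + 1·6 = 36
  a_11 = -1·36 + 0·-27 + -1·13 + 1·-3 = -52
  a_12 = -1·-52 + 0·36 + -1·-27 + 1·13 = 92
  a_13 = -1·92 + 0·-52 + -1·36 + 1·-27 = -155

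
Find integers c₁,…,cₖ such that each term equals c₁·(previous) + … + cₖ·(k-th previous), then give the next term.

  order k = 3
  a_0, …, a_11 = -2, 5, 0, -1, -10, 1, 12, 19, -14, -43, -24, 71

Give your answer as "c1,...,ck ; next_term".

  a_3 = 0·0 + -1·5 + -2·-2 = -1
  a_4 = 0·-1 + -1·0 + -2·5 = -10
  a_5 = 0·-10 + -1·-1 + -2·0 = 1
  a_6 = 0·1 + -1·-10 + -2·-1 = 12
  a_7 = 0·12 + -1·1 + -2·-10 = 19
  a_8 = 0·19 + -1·12 + -2·1 = -14
  a_9 = 0·-14 + -1·19 + -2·12 = -43
  a_10 = 0·-43 + -1·-14 + -2·19 = -24
  a_11 = 0·-24 + -1·-43 + -2·-14 = 71
  a_12 = 0·71 + -1·-24 + -2·-43 = 110

0,-1,-2 ; 110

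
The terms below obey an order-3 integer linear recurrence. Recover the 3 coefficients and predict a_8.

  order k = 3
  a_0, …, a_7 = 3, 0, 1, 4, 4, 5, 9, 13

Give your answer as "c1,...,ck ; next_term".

1,0,1 ; 18

  a_3 = 1·1 + 0·0 + 1·3 = 4
  a_4 = 1·4 + 0·1 + 1·0 = 4
  a_5 = 1·4 + 0·4 + 1·1 = 5
  a_6 = 1·5 + 0·4 + 1·4 = 9
  a_7 = 1·9 + 0·5 + 1·4 = 13
  a_8 = 1·13 + 0·9 + 1·5 = 18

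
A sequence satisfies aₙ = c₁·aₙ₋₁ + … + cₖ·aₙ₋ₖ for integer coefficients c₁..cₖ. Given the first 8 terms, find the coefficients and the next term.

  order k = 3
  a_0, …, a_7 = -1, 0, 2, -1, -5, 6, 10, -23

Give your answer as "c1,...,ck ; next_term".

-1,-3,-1 ; -13

  a_3 = -1·2 + -3·0 + -1·-1 = -1
  a_4 = -1·-1 + -3·2 + -1·0 = -5
  a_5 = -1·-5 + -3·-1 + -1·2 = 6
  a_6 = -1·6 + -3·-5 + -1·-1 = 10
  a_7 = -1·10 + -3·6 + -1·-5 = -23
  a_8 = -1·-23 + -3·10 + -1·6 = -13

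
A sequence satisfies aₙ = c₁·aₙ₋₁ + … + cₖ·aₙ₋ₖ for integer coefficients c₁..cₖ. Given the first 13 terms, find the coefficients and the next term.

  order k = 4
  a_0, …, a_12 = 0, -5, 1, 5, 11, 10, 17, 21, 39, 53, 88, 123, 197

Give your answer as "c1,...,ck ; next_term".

  a_4 = 1·5 + 1·1 + -1·-5 + 1·0 = 11
  a_5 = 1·11 + 1·5 + -1·1 + 1·-5 = 10
  a_6 = 1·10 + 1·11 + -1·5 + 1·1 = 17
  a_7 = 1·17 + 1·10 + -1·11 + 1·5 = 21
  a_8 = 1·21 + 1·17 + -1·10 + 1·11 = 39
  a_9 = 1·39 + 1·21 + -1·17 + 1·10 = 53
  a_10 = 1·53 + 1·39 + -1·21 + 1·17 = 88
  a_11 = 1·88 + 1·53 + -1·39 + 1·21 = 123
  a_12 = 1·123 + 1·88 + -1·53 + 1·39 = 197
  a_13 = 1·197 + 1·123 + -1·88 + 1·53 = 285

1,1,-1,1 ; 285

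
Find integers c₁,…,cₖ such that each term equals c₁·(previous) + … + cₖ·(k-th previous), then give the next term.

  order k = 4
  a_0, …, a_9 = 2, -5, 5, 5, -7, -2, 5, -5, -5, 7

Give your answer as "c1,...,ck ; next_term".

1,-1,1,-1 ; 2

  a_4 = 1·5 + -1·5 + 1·-5 + -1·2 = -7
  a_5 = 1·-7 + -1·5 + 1·5 + -1·-5 = -2
  a_6 = 1·-2 + -1·-7 + 1·5 + -1·5 = 5
  a_7 = 1·5 + -1·-2 + 1·-7 + -1·5 = -5
  a_8 = 1·-5 + -1·5 + 1·-2 + -1·-7 = -5
  a_9 = 1·-5 + -1·-5 + 1·5 + -1·-2 = 7
  a_10 = 1·7 + -1·-5 + 1·-5 + -1·5 = 2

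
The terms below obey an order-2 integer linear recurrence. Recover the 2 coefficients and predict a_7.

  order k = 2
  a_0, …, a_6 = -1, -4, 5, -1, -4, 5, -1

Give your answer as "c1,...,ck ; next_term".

  a_2 = -1·-4 + -1·-1 = 5
  a_3 = -1·5 + -1·-4 = -1
  a_4 = -1·-1 + -1·5 = -4
  a_5 = -1·-4 + -1·-1 = 5
  a_6 = -1·5 + -1·-4 = -1
  a_7 = -1·-1 + -1·5 = -4

-1,-1 ; -4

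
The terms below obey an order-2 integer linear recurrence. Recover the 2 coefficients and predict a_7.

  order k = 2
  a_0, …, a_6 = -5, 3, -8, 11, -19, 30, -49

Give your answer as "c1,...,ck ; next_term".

  a_2 = -1·3 + 1·-5 = -8
  a_3 = -1·-8 + 1·3 = 11
  a_4 = -1·11 + 1·-8 = -19
  a_5 = -1·-19 + 1·11 = 30
  a_6 = -1·30 + 1·-19 = -49
  a_7 = -1·-49 + 1·30 = 79

-1,1 ; 79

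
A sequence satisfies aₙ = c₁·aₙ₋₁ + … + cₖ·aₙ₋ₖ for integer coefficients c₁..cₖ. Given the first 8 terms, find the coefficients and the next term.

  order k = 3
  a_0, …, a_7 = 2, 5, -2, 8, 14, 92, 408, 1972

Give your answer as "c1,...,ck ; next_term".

4,4,-2 ; 9336

  a_3 = 4·-2 + 4·5 + -2·2 = 8
  a_4 = 4·8 + 4·-2 + -2·5 = 14
  a_5 = 4·14 + 4·8 + -2·-2 = 92
  a_6 = 4·92 + 4·14 + -2·8 = 408
  a_7 = 4·408 + 4·92 + -2·14 = 1972
  a_8 = 4·1972 + 4·408 + -2·92 = 9336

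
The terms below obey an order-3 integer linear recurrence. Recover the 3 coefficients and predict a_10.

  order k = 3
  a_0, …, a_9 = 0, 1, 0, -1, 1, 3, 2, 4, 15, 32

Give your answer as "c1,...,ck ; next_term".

  a_3 = 2·0 + -1·1 + 3·0 = -1
  a_4 = 2·-1 + -1·0 + 3·1 = 1
  a_5 = 2·1 + -1·-1 + 3·0 = 3
  a_6 = 2·3 + -1·1 + 3·-1 = 2
  a_7 = 2·2 + -1·3 + 3·1 = 4
  a_8 = 2·4 + -1·2 + 3·3 = 15
  a_9 = 2·15 + -1·4 + 3·2 = 32
  a_10 = 2·32 + -1·15 + 3·4 = 61

2,-1,3 ; 61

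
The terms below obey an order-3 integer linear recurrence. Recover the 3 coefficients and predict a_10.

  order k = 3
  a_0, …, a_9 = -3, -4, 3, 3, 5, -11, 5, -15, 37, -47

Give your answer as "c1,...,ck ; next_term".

-1,0,-2 ; 77

  a_3 = -1·3 + 0·-4 + -2·-3 = 3
  a_4 = -1·3 + 0·3 + -2·-4 = 5
  a_5 = -1·5 + 0·3 + -2·3 = -11
  a_6 = -1·-11 + 0·5 + -2·3 = 5
  a_7 = -1·5 + 0·-11 + -2·5 = -15
  a_8 = -1·-15 + 0·5 + -2·-11 = 37
  a_9 = -1·37 + 0·-15 + -2·5 = -47
  a_10 = -1·-47 + 0·37 + -2·-15 = 77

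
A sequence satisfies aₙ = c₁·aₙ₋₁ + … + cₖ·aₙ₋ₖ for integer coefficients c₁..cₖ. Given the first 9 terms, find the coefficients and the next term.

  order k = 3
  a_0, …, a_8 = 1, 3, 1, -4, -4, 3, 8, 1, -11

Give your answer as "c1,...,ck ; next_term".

0,-1,-1 ; -9

  a_3 = 0·1 + -1·3 + -1·1 = -4
  a_4 = 0·-4 + -1·1 + -1·3 = -4
  a_5 = 0·-4 + -1·-4 + -1·1 = 3
  a_6 = 0·3 + -1·-4 + -1·-4 = 8
  a_7 = 0·8 + -1·3 + -1·-4 = 1
  a_8 = 0·1 + -1·8 + -1·3 = -11
  a_9 = 0·-11 + -1·1 + -1·8 = -9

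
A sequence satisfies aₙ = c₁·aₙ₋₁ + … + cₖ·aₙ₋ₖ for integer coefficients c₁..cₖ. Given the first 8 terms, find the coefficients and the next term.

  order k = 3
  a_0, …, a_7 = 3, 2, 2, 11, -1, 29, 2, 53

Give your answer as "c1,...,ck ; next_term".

-1,2,3 ; 38

  a_3 = -1·2 + 2·2 + 3·3 = 11
  a_4 = -1·11 + 2·2 + 3·2 = -1
  a_5 = -1·-1 + 2·11 + 3·2 = 29
  a_6 = -1·29 + 2·-1 + 3·11 = 2
  a_7 = -1·2 + 2·29 + 3·-1 = 53
  a_8 = -1·53 + 2·2 + 3·29 = 38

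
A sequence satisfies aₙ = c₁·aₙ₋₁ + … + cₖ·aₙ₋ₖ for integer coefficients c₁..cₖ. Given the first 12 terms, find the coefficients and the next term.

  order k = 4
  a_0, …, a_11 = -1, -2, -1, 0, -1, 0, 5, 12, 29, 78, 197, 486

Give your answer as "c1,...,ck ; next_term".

3,-2,3,-3 ; 1211

  a_4 = 3·0 + -2·-1 + 3·-2 + -3·-1 = -1
  a_5 = 3·-1 + -2·0 + 3·-1 + -3·-2 = 0
  a_6 = 3·0 + -2·-1 + 3·0 + -3·-1 = 5
  a_7 = 3·5 + -2·0 + 3·-1 + -3·0 = 12
  a_8 = 3·12 + -2·5 + 3·0 + -3·-1 = 29
  a_9 = 3·29 + -2·12 + 3·5 + -3·0 = 78
  a_10 = 3·78 + -2·29 + 3·12 + -3·5 = 197
  a_11 = 3·197 + -2·78 + 3·29 + -3·12 = 486
  a_12 = 3·486 + -2·197 + 3·78 + -3·29 = 1211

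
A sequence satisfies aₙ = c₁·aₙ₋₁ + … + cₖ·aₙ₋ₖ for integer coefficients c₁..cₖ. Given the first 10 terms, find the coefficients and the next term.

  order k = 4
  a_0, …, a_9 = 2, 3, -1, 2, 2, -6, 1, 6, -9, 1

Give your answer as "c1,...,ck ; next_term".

  a_4 = 0·2 + -1·-1 + 1·3 + -1·2 = 2
  a_5 = 0·2 + -1·2 + 1·-1 + -1·3 = -6
  a_6 = 0·-6 + -1·2 + 1·2 + -1·-1 = 1
  a_7 = 0·1 + -1·-6 + 1·2 + -1·2 = 6
  a_8 = 0·6 + -1·1 + 1·-6 + -1·2 = -9
  a_9 = 0·-9 + -1·6 + 1·1 + -1·-6 = 1
  a_10 = 0·1 + -1·-9 + 1·6 + -1·1 = 14

0,-1,1,-1 ; 14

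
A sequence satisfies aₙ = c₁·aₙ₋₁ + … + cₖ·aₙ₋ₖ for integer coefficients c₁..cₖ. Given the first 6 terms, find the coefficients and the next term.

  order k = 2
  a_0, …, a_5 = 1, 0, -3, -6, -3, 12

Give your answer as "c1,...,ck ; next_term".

  a_2 = 2·0 + -3·1 = -3
  a_3 = 2·-3 + -3·0 = -6
  a_4 = 2·-6 + -3·-3 = -3
  a_5 = 2·-3 + -3·-6 = 12
  a_6 = 2·12 + -3·-3 = 33

2,-3 ; 33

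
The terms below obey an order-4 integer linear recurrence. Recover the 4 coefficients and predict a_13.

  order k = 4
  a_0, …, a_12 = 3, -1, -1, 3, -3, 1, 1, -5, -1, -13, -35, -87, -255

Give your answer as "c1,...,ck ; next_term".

  a_4 = 2·3 + 2·-1 + 1·-1 + -2·3 = -3
  a_5 = 2·-3 + 2·3 + 1·-1 + -2·-1 = 1
  a_6 = 2·1 + 2·-3 + 1·3 + -2·-1 = 1
  a_7 = 2·1 + 2·1 + 1·-3 + -2·3 = -5
  a_8 = 2·-5 + 2·1 + 1·1 + -2·-3 = -1
  a_9 = 2·-1 + 2·-5 + 1·1 + -2·1 = -13
  a_10 = 2·-13 + 2·-1 + 1·-5 + -2·1 = -35
  a_11 = 2·-35 + 2·-13 + 1·-1 + -2·-5 = -87
  a_12 = 2·-87 + 2·-35 + 1·-13 + -2·-1 = -255
  a_13 = 2·-255 + 2·-87 + 1·-35 + -2·-13 = -693

2,2,1,-2 ; -693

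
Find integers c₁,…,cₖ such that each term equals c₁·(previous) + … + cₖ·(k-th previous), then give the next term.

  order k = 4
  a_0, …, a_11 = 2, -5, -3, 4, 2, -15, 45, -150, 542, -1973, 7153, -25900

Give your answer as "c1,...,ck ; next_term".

  a_4 = -4·4 + -2·-3 + -2·-5 + 1·2 = 2
  a_5 = -4·2 + -2·4 + -2·-3 + 1·-5 = -15
  a_6 = -4·-15 + -2·2 + -2·4 + 1·-3 = 45
  a_7 = -4·45 + -2·-15 + -2·2 + 1·4 = -150
  a_8 = -4·-150 + -2·45 + -2·-15 + 1·2 = 542
  a_9 = -4·542 + -2·-150 + -2·45 + 1·-15 = -1973
  a_10 = -4·-1973 + -2·542 + -2·-150 + 1·45 = 7153
  a_11 = -4·7153 + -2·-1973 + -2·542 + 1·-150 = -25900
  a_12 = -4·-25900 + -2·7153 + -2·-1973 + 1·542 = 93782

-4,-2,-2,1 ; 93782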